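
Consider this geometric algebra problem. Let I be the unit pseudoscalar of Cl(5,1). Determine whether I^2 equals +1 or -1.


The pseudoscalar I = e1...e_n (product of all n generators) of Cl(p,q) satisfies I^2 = (-1)^(q + n(n-1)/2).
p = 5, q = 1, n = p + q = 6
n(n-1)/2 = 6 * 5 / 2 = 15
Exponent = q + n(n-1)/2 = 1 + 15 = 16
I^2 = (-1)^16 = +1


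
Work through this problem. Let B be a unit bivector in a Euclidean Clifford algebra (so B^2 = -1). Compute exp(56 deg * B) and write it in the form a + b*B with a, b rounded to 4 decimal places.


For a unit bivector B with B^2 = -1, the exponential series gives
e^(theta*B) = cos(theta) + sin(theta)*B (the GA analogue of Euler's formula).
theta = 56 degrees = 0.977384 rad
cos(56 deg) = 0.5592
sin(56 deg) = 0.8290
exp(theta*B) = 0.5592 + 0.8290*B


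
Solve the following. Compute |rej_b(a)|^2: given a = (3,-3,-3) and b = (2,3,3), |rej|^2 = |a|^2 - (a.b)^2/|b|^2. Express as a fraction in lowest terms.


|a|^2 = 3^2 + (-3)^2 + (-3)^2 = 27
|b|^2 = 2^2 + 3^2 + 3^2 = 22
a . b = 3*2 + (-3)*3 + (-3)*3 = -12
(a.b)^2 = (-12)^2 = 144
|rej|^2 = 27 - 144/22
= (594 - 144)/22
= 450/22
In lowest terms: 225/11


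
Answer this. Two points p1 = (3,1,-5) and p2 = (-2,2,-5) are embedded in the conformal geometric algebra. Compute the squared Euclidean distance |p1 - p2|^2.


p1 - p2 = (5, -1, 0)
|p1 - p2|^2 = 5^2 + (-1)^2 + 0^2
= 25 + 1 + 0
= 26


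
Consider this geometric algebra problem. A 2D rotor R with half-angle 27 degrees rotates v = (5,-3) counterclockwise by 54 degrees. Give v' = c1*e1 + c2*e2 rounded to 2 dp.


Rotor R = cos(27deg) - sin(27deg)*e12
Rotation angle theta = 2 * 27 = 54 degrees
v' = R*v*~R rotates v by theta.
cos(54deg) = 0.5878, sin(54deg) = 0.8090
v'_1 = 5*cos(54deg) - (-3)*sin(54deg)
= 5*0.5878 - (-3)*0.8090
= 5.37
v'_2 = 5*sin(54deg) + (-3)*cos(54deg)
= 5*0.8090 + (-3)*0.5878
= 2.28
v' = 5.37*e1 + 2.28*e2


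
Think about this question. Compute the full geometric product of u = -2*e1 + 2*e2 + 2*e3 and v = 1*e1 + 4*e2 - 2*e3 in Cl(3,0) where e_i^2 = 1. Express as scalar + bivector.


In Cl(3,0): e_i^2 = 1, e_ie_j = -e_je_i for i != j.
Scalar part = u . v = (-2)*1 + 2*4 + 2*(-2)
= -2 + 8 + (-4) = 2
e12 coeff = (-2)*4 - 2*1 = -8 - 2 = -10
e13 coeff = (-2)*(-2) - 2*1 = 4 - 2 = 2
e23 coeff = 2*(-2) - 2*4 = -4 - 8 = -12
uv = 2 - 10*e12 + 2*e13 - 12*e23


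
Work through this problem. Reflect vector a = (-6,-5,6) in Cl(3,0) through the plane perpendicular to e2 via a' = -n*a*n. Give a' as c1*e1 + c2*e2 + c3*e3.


Reflection formula: a' = -n*a*n, with n = e2 (unit vector, n^2 = 1).
For reflection through hyperplane perp to e2:
The component along e2 flips sign, others stay.
a = (-6, -5, 6)
a' = (-6, 5, 6)
a' = -6*e1 + 5*e2 + 6*e3


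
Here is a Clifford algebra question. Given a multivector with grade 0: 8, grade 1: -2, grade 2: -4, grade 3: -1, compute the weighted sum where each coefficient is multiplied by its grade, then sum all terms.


Grade-weighted sum = sum of grade_k * coefficient_k
0*8 = 0
1*(-2) = -2
2*(-4) = -8
3*(-1) = -3
Total = 0 + (-2) + (-8) + (-3) = -13


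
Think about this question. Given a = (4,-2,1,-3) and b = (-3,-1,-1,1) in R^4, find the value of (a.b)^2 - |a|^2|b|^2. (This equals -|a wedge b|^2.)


a . b = 4*(-3) + (-2)*(-1) + 1*(-1) + (-3)*1
= -12 + 2 + (-1) + (-3) = -14
|a|^2 = 4^2 + (-2)^2 + 1^2 + (-3)^2 = 30
|b|^2 = (-3)^2 + (-1)^2 + (-1)^2 + 1^2 = 12
(a.b)^2 = (-14)^2 = 196
|a|^2 * |b|^2 = 30 * 12 = 360
Result = 196 - 360 = -164


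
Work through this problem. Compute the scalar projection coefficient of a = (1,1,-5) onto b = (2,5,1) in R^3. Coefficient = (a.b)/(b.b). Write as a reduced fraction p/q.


Projection coefficient = (a . b) / (b . b)
a . b = 1*2 + 1*5 + (-5)*1
= 2 + 5 + (-5) = 2
b . b = 2^2 + 5^2 + 1^2
= 4 + 25 + 1 = 30
Coefficient = 2/30
In lowest terms: 1/15


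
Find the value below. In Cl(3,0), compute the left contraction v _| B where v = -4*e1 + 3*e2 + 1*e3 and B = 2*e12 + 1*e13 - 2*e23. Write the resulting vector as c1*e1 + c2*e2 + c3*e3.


Left contraction v _| B = <vB>_1 (grade-1 part of the geometric product vB).
Using e1_|e12 = e2, e2_|e12 = -e1, e1_|e13 = e3, e3_|e13 = -e1, e2_|e23 = e3, e3_|e23 = -e2:
e1 coeff: -v2*b12 - v3*b13 = -(3)*(2) - (1)*(1) = -7
e2 coeff: v1*b12 - v3*b23 = (-4)*(2) - (1)*(-2) = -6
e3 coeff: v1*b13 + v2*b23 = (-4)*(1) + (3)*(-2) = -10
v _| B = -7*e1 - 6*e2 - 10*e3


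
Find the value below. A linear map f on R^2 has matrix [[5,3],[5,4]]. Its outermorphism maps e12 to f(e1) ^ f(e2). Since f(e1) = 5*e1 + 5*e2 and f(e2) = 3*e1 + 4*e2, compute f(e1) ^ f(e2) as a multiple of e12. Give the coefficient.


The outermorphism of a linear map f sends e1^e2 to f(e1)^f(e2).
f(e1) = 5*e1 + 5*e2
f(e2) = 3*e1 + 4*e2
f(e1) ^ f(e2) = (5*e1 + 5*e2) ^ (3*e1 + 4*e2)
= 5*4*e12 + 5*3*e21
= (20 - 15)*e12
= 5*e12
Coefficient = 5


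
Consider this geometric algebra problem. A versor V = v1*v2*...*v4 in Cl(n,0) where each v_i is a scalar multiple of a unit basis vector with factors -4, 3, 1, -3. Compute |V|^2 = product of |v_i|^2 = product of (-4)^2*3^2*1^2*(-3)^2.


Each vector v_i has |v_i|^2 = s_i^2
Squared scales: (-4)^2 = 16, 3^2 = 9, 1^2 = 1, (-3)^2 = 9
|V|^2 = 16 * 9 * 1 * 9
= 1296


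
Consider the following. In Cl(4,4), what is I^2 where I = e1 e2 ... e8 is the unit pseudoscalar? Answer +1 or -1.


The pseudoscalar I = e1...e_n (product of all n generators) of Cl(p,q) satisfies I^2 = (-1)^(q + n(n-1)/2).
p = 4, q = 4, n = p + q = 8
n(n-1)/2 = 8 * 7 / 2 = 28
Exponent = q + n(n-1)/2 = 4 + 28 = 32
I^2 = (-1)^32 = +1


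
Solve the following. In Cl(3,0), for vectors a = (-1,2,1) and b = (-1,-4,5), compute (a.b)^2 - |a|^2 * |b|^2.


a . b = (-1)*(-1) + 2*(-4) + 1*5
= 1 + (-8) + 5 = -2
|a|^2 = (-1)^2 + 2^2 + 1^2 = 6
|b|^2 = (-1)^2 + (-4)^2 + 5^2 = 42
(a.b)^2 = (-2)^2 = 4
|a|^2 * |b|^2 = 6 * 42 = 252
Result = 4 - 252 = -248


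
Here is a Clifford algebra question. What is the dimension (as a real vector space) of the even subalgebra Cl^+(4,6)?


Even subalgebra dimension = 2^(n-1)
n = 4 + 6 = 10
2^(10 - 1) = 2^9 = 512
Verification: sum of C(10,k) for even k = 1 + 45 + 210 + 210 + 45 + 1 = 512
Result = 512


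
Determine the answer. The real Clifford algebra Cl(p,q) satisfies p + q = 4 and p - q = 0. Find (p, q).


We need p + q = 4 and p - q = 0.
Adding: 2p = 4 + 0 = 4, so p = 2.
Then q = 4 - 2 = 2.
(p, q) = (2, 2)


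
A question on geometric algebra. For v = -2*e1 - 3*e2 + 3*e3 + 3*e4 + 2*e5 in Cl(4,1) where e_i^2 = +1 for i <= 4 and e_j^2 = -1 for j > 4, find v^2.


v^2 = sum of c_i^2 * e_i^2
Positive signature terms (e_i^2 = +1): (-2)^2 + (-3)^2 + 3^2 + 3^2 = 31
Negative signature terms (e_j^2 = -1): 2^2 = 4
v^2 = 31 - 4 = 27


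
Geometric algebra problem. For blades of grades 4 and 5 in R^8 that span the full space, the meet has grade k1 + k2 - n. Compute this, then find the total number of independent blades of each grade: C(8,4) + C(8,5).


Meet grade = grade(A) + grade(B) - n
= 4 + 5 - 8 = 1
C(8,4) = 70
C(8,5) = 56
dim_A + dim_B = 70 + 56 = 126


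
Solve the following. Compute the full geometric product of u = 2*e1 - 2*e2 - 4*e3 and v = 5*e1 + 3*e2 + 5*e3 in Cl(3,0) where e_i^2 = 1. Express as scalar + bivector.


In Cl(3,0): e_i^2 = 1, e_ie_j = -e_je_i for i != j.
Scalar part = u . v = 2*5 + (-2)*3 + (-4)*5
= 10 + (-6) + (-20) = -16
e12 coeff = 2*3 - (-2)*5 = 6 - (-10) = 16
e13 coeff = 2*5 - (-4)*5 = 10 - (-20) = 30
e23 coeff = (-2)*5 - (-4)*3 = -10 - (-12) = 2
uv = -16 + 16*e12 + 30*e13 + 2*e23


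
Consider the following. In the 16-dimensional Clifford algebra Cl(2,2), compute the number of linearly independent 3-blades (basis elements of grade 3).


Number of grade-k basis blades in Cl(p,q) with n = p + q is C(n, k).
n = 2 + 2 = 4
C(4, 3) = 4! / (3! * 1!)
= 24 / (6 * 1)
= 4


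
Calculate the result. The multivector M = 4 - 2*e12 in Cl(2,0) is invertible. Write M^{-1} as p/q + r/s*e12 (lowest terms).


M = 4 - 2*e12, where e12^2 = -1.
Since M commutes with its reverse ~M = a - b*e12, M * ~M = a^2 - b^2*e12^2 = a^2 + b^2.
So M^{-1} = ~M / (a^2 + b^2) = (a - b*e12)/(a^2 + b^2).
a^2 + b^2 = 16 + 4 = 20
Scalar part = 4/20 = 1/5
Bivector coeff = 2/20 = 1/10
M^{-1} = 1/5 + 1/10*e12


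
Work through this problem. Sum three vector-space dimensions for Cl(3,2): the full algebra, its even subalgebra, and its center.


n = 3 + 2 = 5
Total dim = 2^5 = 32
Even subalgebra dim = 2^4 = 16
n is odd, so center dim = 2
Sum = 32 + 16 + 2 = 50


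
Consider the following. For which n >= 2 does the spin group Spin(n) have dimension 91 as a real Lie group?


dim Spin(n) = dim so(n) = n(n-1)/2.
Solve n(n-1)/2 = 91, i.e. n^2 - n - 182 = 0.
Discriminant = 1 + 8*91 = 729
n = (1 + sqrt(729))/2 = (1 + 27)/2 = 14


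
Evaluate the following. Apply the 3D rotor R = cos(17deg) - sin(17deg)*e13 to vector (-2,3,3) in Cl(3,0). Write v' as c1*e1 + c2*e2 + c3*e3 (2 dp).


Rotor R = cos(17deg) - sin(17deg)*e13
Rotation angle theta = 2 * 17 = 34 degrees in the e13 plane (e1 -> e3).
The component perpendicular to the plane (e2) is invariant: v'_2 = v2 = 3.00
cos(34deg) = 0.8290, sin(34deg) = 0.5592
v'_1 = v1*cos(theta) - v3*sin(theta) = -2*0.8290 - 3*0.5592 = -3.34
v'_3 = v1*sin(theta) + v3*cos(theta) = -2*0.5592 + 3*0.8290 = 1.37
v' = -3.34*e1 + 3.00*e2 + 1.37*e3


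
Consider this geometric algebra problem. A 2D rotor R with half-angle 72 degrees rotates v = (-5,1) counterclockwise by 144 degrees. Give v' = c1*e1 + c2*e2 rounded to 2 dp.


Rotor R = cos(72deg) - sin(72deg)*e12
Rotation angle theta = 2 * 72 = 144 degrees
v' = R*v*~R rotates v by theta.
cos(144deg) = -0.8090, sin(144deg) = 0.5878
v'_1 = -5*cos(144deg) - 1*sin(144deg)
= -5*(-0.8090) - 1*0.5878
= 3.46
v'_2 = -5*sin(144deg) + 1*cos(144deg)
= -5*0.5878 + 1*(-0.8090)
= -3.75
v' = 3.46*e1 - 3.75*e2


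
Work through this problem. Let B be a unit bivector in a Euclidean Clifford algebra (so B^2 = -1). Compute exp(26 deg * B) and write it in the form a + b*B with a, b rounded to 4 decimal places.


For a unit bivector B with B^2 = -1, the exponential series gives
e^(theta*B) = cos(theta) + sin(theta)*B (the GA analogue of Euler's formula).
theta = 26 degrees = 0.453786 rad
cos(26 deg) = 0.8988
sin(26 deg) = 0.4384
exp(theta*B) = 0.8988 + 0.4384*B


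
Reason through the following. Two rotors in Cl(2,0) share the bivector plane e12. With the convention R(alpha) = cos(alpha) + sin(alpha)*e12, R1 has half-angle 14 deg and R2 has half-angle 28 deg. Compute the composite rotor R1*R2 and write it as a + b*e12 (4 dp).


Same-plane rotors commute and their half-angles add:
R1*R2 = cos(a1 + a2) + sin(a1 + a2)*e12.
a1 + a2 = 14 + 28 = 42 deg
cos(42 deg) = 0.7431
sin(42 deg) = 0.6691
R1*R2 = 0.7431 + 0.6691*e12


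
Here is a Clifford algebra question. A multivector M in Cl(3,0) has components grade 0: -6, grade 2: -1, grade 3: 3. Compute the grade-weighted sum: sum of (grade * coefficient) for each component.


Grade-weighted sum = sum of grade_k * coefficient_k
0*(-6) = 0
2*(-1) = -2
3*3 = 9
Total = 0 + (-2) + 9 = 7


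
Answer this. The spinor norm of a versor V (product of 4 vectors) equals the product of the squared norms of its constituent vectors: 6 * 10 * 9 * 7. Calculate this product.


Spinor norm N(V) = |v1|^2 * |v2|^2 * ... * |v4|^2
= 6 * 10 * 9 * 7
Running product: 6, 60, 540, 3780
N(V) = 3780


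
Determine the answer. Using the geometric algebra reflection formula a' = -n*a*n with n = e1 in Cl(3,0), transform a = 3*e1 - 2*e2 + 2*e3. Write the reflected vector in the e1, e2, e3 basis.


Reflection formula: a' = -n*a*n, with n = e1 (unit vector, n^2 = 1).
For reflection through hyperplane perp to e1:
The component along e1 flips sign, others stay.
a = (3, -2, 2)
a' = (-3, -2, 2)
a' = -3*e1 - 2*e2 + 2*e3


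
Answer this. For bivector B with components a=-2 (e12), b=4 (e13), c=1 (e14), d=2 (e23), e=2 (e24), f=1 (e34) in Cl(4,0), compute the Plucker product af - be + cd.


Plucker relation: af - be + cd
a*f = (-2)*1 = -2
b*e = 4*2 = 8
c*d = 1*2 = 2
af - be + cd = -2 - 8 + 2
= -8


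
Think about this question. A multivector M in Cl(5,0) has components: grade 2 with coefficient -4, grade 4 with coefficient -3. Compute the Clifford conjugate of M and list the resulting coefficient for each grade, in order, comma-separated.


Clifford conjugate sign for grade k: (-1)^(k(k+1)/2)
Grade 2: (-1)^(2*3/2) = (-1)^3 = -1, coeff -4 -> 4
Grade 4: (-1)^(4*5/2) = (-1)^10 = 1, coeff -3 -> -3
Conjugated coefficients: 4, -3


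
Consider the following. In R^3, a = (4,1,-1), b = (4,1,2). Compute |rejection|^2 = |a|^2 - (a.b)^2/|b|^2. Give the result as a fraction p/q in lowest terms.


|a|^2 = 4^2 + 1^2 + (-1)^2 = 18
|b|^2 = 4^2 + 1^2 + 2^2 = 21
a . b = 4*4 + 1*1 + (-1)*2 = 15
(a.b)^2 = 15^2 = 225
|rej|^2 = 18 - 225/21
= (378 - 225)/21
= 153/21
In lowest terms: 51/7


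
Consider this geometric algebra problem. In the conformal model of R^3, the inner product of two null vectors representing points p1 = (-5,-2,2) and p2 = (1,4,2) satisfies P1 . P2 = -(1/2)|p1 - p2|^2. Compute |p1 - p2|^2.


p1 - p2 = (-6, -6, 0)
|p1 - p2|^2 = (-6)^2 + (-6)^2 + 0^2
= 36 + 36 + 0
= 72


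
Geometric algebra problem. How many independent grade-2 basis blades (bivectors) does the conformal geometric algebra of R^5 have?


The conformal model of R^5 uses Cl(6,1) with m = 5 + 2 = 7 generators.
Number of grade-2 blades = C(m, 2) = C(7, 2)
= 7*6/2 = 21


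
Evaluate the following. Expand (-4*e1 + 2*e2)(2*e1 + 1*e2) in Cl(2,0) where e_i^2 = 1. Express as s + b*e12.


Expand: (-4*e1 + 2*e2)(2*e1 + 1*e2)
= (-4)*2*e1e1 + (-4)*1*e1e2 + 2*2*e2e1 + 2*1*e2e2
Using e1^2 = e2^2 = 1, e2e1 = -e1e2:
Scalar part s = (-4)*2 + 2*1 = -8 + 2 = -6
Bivector part b = (-4)*1 - 2*2 = -4 - 4 = -8
uv = -6 - 8*e12


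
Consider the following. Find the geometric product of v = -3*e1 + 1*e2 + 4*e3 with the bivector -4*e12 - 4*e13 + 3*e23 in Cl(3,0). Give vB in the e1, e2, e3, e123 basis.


vB has grade-1 (vector) and grade-3 (trivector) parts: vB = (v _| B) + (v ^ B).
Vector part <vB>_1:
  e1: -v2*b12 - v3*b13 = -(1)*(-4) - (4)*(-4) = 20
  e2: v1*b12 - v3*b23 = (-3)*(-4) - (4)*(3) = 0
  e3: v1*b13 + v2*b23 = (-3)*(-4) + (1)*(3) = 15
Trivector part <vB>_3:
  e123: v1*b23 - v2*b13 + v3*b12 = (-3)*(3) - (1)*(-4) + (4)*(-4) = -21
vB = 20*e1 + 0*e2 + 15*e3 - 21*e123


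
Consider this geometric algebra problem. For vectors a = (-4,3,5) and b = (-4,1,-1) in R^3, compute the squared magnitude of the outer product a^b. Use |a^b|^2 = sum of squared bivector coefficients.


a wedge b = (a1*b2 - a2*b1)*e12 + (a1*b3 - a3*b1)*e13 + (a2*b3 - a3*b2)*e23
e12 coeff: (-4)*1 - 3*(-4) = -4 - (-12) = 8
e13 coeff: (-4)*(-1) - 5*(-4) = 4 - (-20) = 24
e23 coeff: 3*(-1) - 5*1 = -3 - 5 = -8
|a wedge b|^2 = 8^2 + 24^2 + (-8)^2
= 64 + 576 + 64
= 704


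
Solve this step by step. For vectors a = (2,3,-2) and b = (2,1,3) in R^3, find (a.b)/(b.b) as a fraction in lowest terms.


Projection coefficient = (a . b) / (b . b)
a . b = 2*2 + 3*1 + (-2)*3
= 4 + 3 + (-6) = 1
b . b = 2^2 + 1^2 + 3^2
= 4 + 1 + 9 = 14
Coefficient = 1/14
In lowest terms: 1/14


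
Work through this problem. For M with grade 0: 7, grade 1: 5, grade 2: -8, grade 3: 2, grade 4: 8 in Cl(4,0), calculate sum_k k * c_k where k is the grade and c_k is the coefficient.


Grade-weighted sum = sum of grade_k * coefficient_k
0*7 = 0
1*5 = 5
2*(-8) = -16
3*2 = 6
4*8 = 32
Total = 0 + 5 + (-16) + 6 + 32 = 27


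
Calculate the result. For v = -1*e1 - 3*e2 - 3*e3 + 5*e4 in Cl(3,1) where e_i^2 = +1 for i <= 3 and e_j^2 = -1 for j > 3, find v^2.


v^2 = sum of c_i^2 * e_i^2
Positive signature terms (e_i^2 = +1): (-1)^2 + (-3)^2 + (-3)^2 = 19
Negative signature terms (e_j^2 = -1): 5^2 = 25
v^2 = 19 - 25 = -6


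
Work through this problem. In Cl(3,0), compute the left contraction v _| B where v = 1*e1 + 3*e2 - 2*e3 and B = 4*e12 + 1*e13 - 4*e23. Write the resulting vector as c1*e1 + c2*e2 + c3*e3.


Left contraction v _| B = <vB>_1 (grade-1 part of the geometric product vB).
Using e1_|e12 = e2, e2_|e12 = -e1, e1_|e13 = e3, e3_|e13 = -e1, e2_|e23 = e3, e3_|e23 = -e2:
e1 coeff: -v2*b12 - v3*b13 = -(3)*(4) - (-2)*(1) = -10
e2 coeff: v1*b12 - v3*b23 = (1)*(4) - (-2)*(-4) = -4
e3 coeff: v1*b13 + v2*b23 = (1)*(1) + (3)*(-4) = -11
v _| B = -10*e1 - 4*e2 - 11*e3


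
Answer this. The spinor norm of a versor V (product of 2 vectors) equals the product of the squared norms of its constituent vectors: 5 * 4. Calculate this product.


Spinor norm N(V) = |v1|^2 * |v2|^2 * ... * |v2|^2
= 5 * 4
Running product: 5, 20
N(V) = 20


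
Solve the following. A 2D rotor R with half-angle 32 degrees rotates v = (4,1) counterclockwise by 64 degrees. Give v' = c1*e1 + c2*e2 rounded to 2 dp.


Rotor R = cos(32deg) - sin(32deg)*e12
Rotation angle theta = 2 * 32 = 64 degrees
v' = R*v*~R rotates v by theta.
cos(64deg) = 0.4384, sin(64deg) = 0.8988
v'_1 = 4*cos(64deg) - 1*sin(64deg)
= 4*0.4384 - 1*0.8988
= 0.85
v'_2 = 4*sin(64deg) + 1*cos(64deg)
= 4*0.8988 + 1*0.4384
= 4.03
v' = 0.85*e1 + 4.03*e2


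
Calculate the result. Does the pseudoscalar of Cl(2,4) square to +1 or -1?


The pseudoscalar I = e1...e_n (product of all n generators) of Cl(p,q) satisfies I^2 = (-1)^(q + n(n-1)/2).
p = 2, q = 4, n = p + q = 6
n(n-1)/2 = 6 * 5 / 2 = 15
Exponent = q + n(n-1)/2 = 4 + 15 = 19
I^2 = (-1)^19 = -1


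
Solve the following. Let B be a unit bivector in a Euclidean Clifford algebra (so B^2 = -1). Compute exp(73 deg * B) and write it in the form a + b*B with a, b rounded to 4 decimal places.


For a unit bivector B with B^2 = -1, the exponential series gives
e^(theta*B) = cos(theta) + sin(theta)*B (the GA analogue of Euler's formula).
theta = 73 degrees = 1.27409 rad
cos(73 deg) = 0.2924
sin(73 deg) = 0.9563
exp(theta*B) = 0.2924 + 0.9563*B


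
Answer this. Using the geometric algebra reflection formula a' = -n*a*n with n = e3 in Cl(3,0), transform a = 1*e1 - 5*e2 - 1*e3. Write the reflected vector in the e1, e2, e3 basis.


Reflection formula: a' = -n*a*n, with n = e3 (unit vector, n^2 = 1).
For reflection through hyperplane perp to e3:
The component along e3 flips sign, others stay.
a = (1, -5, -1)
a' = (1, -5, 1)
a' = 1*e1 - 5*e2 + 1*e3


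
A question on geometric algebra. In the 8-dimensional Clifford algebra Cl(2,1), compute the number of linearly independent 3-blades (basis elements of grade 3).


Number of grade-k basis blades in Cl(p,q) with n = p + q is C(n, k).
n = 2 + 1 = 3
C(3, 3) = 3! / (3! * 0!)
= 6 / (6 * 1)
= 1


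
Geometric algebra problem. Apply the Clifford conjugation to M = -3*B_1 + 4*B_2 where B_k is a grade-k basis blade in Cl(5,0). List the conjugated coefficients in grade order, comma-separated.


Clifford conjugate sign for grade k: (-1)^(k(k+1)/2)
Grade 1: (-1)^(1*2/2) = (-1)^1 = -1, coeff -3 -> 3
Grade 2: (-1)^(2*3/2) = (-1)^3 = -1, coeff 4 -> -4
Conjugated coefficients: 3, -4


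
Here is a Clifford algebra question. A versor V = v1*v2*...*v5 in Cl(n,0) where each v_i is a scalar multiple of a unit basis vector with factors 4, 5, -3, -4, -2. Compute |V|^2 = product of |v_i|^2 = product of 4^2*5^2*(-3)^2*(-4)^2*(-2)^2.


Each vector v_i has |v_i|^2 = s_i^2
Squared scales: 4^2 = 16, 5^2 = 25, (-3)^2 = 9, (-4)^2 = 16, (-2)^2 = 4
|V|^2 = 16 * 25 * 9 * 16 * 4
= 230400


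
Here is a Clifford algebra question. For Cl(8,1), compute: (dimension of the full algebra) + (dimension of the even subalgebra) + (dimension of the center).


n = 8 + 1 = 9
Total dim = 2^9 = 512
Even subalgebra dim = 2^8 = 256
n is odd, so center dim = 2
Sum = 512 + 256 + 2 = 770


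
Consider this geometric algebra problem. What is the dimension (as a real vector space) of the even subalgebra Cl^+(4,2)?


Even subalgebra dimension = 2^(n-1)
n = 4 + 2 = 6
2^(6 - 1) = 2^5 = 32
Verification: sum of C(6,k) for even k = 1 + 15 + 15 + 1 = 32
Result = 32


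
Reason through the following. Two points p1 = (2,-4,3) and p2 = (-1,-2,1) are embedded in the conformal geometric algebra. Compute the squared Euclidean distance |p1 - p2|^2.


p1 - p2 = (3, -2, 2)
|p1 - p2|^2 = 3^2 + (-2)^2 + 2^2
= 9 + 4 + 4
= 17


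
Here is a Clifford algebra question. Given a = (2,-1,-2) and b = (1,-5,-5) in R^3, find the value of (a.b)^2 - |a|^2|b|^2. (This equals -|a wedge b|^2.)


a . b = 2*1 + (-1)*(-5) + (-2)*(-5)
= 2 + 5 + 10 = 17
|a|^2 = 2^2 + (-1)^2 + (-2)^2 = 9
|b|^2 = 1^2 + (-5)^2 + (-5)^2 = 51
(a.b)^2 = 17^2 = 289
|a|^2 * |b|^2 = 9 * 51 = 459
Result = 289 - 459 = -170


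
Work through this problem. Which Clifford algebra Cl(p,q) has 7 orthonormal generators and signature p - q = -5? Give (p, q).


We need p + q = 7 and p - q = -5.
Adding: 2p = 7 + (-5) = 2, so p = 1.
Then q = 7 - 1 = 6.
(p, q) = (1, 6)


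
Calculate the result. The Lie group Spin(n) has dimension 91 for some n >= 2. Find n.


dim Spin(n) = dim so(n) = n(n-1)/2.
Solve n(n-1)/2 = 91, i.e. n^2 - n - 182 = 0.
Discriminant = 1 + 8*91 = 729
n = (1 + sqrt(729))/2 = (1 + 27)/2 = 14


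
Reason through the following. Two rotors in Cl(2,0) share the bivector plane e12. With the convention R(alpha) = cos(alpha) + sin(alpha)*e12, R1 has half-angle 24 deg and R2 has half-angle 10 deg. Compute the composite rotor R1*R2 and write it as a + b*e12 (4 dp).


Same-plane rotors commute and their half-angles add:
R1*R2 = cos(a1 + a2) + sin(a1 + a2)*e12.
a1 + a2 = 24 + 10 = 34 deg
cos(34 deg) = 0.8290
sin(34 deg) = 0.5592
R1*R2 = 0.8290 + 0.5592*e12


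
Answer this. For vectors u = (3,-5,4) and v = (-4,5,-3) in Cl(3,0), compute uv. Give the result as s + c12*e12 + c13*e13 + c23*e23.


In Cl(3,0): e_i^2 = 1, e_ie_j = -e_je_i for i != j.
Scalar part = u . v = 3*(-4) + (-5)*5 + 4*(-3)
= -12 + (-25) + (-12) = -49
e12 coeff = 3*5 - (-5)*(-4) = 15 - 20 = -5
e13 coeff = 3*(-3) - 4*(-4) = -9 - (-16) = 7
e23 coeff = (-5)*(-3) - 4*5 = 15 - 20 = -5
uv = -49 - 5*e12 + 7*e13 - 5*e23


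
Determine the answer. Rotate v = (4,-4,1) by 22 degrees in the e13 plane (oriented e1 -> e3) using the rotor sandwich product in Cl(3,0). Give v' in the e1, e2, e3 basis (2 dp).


Rotor R = cos(11deg) - sin(11deg)*e13
Rotation angle theta = 2 * 11 = 22 degrees in the e13 plane (e1 -> e3).
The component perpendicular to the plane (e2) is invariant: v'_2 = v2 = -4.00
cos(22deg) = 0.9272, sin(22deg) = 0.3746
v'_1 = v1*cos(theta) - v3*sin(theta) = 4*0.9272 - 1*0.3746 = 3.33
v'_3 = v1*sin(theta) + v3*cos(theta) = 4*0.3746 + 1*0.9272 = 2.43
v' = 3.33*e1 - 4.00*e2 + 2.43*e3


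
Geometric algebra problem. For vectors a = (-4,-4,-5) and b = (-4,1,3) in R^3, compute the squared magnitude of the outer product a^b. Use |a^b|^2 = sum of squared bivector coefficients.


a wedge b = (a1*b2 - a2*b1)*e12 + (a1*b3 - a3*b1)*e13 + (a2*b3 - a3*b2)*e23
e12 coeff: (-4)*1 - (-4)*(-4) = -4 - 16 = -20
e13 coeff: (-4)*3 - (-5)*(-4) = -12 - 20 = -32
e23 coeff: (-4)*3 - (-5)*1 = -12 - (-5) = -7
|a wedge b|^2 = (-20)^2 + (-32)^2 + (-7)^2
= 400 + 1024 + 49
= 1473


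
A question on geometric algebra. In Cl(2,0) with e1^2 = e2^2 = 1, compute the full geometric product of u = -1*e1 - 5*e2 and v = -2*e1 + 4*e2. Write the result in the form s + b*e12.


Expand: (-1*e1 - 5*e2)(-2*e1 + 4*e2)
= (-1)*(-2)*e1e1 + (-1)*4*e1e2 + (-5)*(-2)*e2e1 + (-5)*4*e2e2
Using e1^2 = e2^2 = 1, e2e1 = -e1e2:
Scalar part s = (-1)*(-2) + (-5)*4 = 2 + (-20) = -18
Bivector part b = (-1)*4 - (-5)*(-2) = -4 - 10 = -14
uv = -18 - 14*e12


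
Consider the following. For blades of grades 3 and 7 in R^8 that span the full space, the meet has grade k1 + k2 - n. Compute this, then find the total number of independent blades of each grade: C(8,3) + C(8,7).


Meet grade = grade(A) + grade(B) - n
= 3 + 7 - 8 = 2
C(8,3) = 56
C(8,7) = 8
dim_A + dim_B = 56 + 8 = 64


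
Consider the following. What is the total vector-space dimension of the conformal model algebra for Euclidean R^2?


The conformal model of R^2 uses Cl(3,1): the 2 Euclidean generators plus two extra orthogonal generators e+ (e+^2 = +1) and e- (e-^2 = -1), from which the null vectors e0, einf are built.
Number of generators m = 2 + 2 = 4.
dim Cl(p,q) = 2^m = 2^4 = 16


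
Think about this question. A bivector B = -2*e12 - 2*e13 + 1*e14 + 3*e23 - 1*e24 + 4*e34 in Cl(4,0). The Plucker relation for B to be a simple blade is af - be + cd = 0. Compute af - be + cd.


Plucker relation: af - be + cd
a*f = (-2)*4 = -8
b*e = (-2)*(-1) = 2
c*d = 1*3 = 3
af - be + cd = -8 - 2 + 3
= -7


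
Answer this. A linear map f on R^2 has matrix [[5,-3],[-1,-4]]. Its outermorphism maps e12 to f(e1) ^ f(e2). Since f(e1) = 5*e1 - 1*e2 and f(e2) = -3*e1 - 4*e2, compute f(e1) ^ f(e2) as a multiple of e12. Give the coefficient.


The outermorphism of a linear map f sends e1^e2 to f(e1)^f(e2).
f(e1) = 5*e1 - 1*e2
f(e2) = -3*e1 - 4*e2
f(e1) ^ f(e2) = (5*e1 - 1*e2) ^ (-3*e1 - 4*e2)
= 5*(-4)*e12 + (-1)*(-3)*e21
= (-20 - 3)*e12
= -23*e12
Coefficient = -23


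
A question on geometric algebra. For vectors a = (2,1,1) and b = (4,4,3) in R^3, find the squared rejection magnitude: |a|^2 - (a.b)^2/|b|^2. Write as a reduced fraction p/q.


|a|^2 = 2^2 + 1^2 + 1^2 = 6
|b|^2 = 4^2 + 4^2 + 3^2 = 41
a . b = 2*4 + 1*4 + 1*3 = 15
(a.b)^2 = 15^2 = 225
|rej|^2 = 6 - 225/41
= (246 - 225)/41
= 21/41
In lowest terms: 21/41


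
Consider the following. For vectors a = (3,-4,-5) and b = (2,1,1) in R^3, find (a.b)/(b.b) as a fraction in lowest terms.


Projection coefficient = (a . b) / (b . b)
a . b = 3*2 + (-4)*1 + (-5)*1
= 6 + (-4) + (-5) = -3
b . b = 2^2 + 1^2 + 1^2
= 4 + 1 + 1 = 6
Coefficient = -3/6
In lowest terms: -1/2


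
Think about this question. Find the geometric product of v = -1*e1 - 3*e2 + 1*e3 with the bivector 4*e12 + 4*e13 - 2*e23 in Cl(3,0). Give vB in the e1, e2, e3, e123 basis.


vB has grade-1 (vector) and grade-3 (trivector) parts: vB = (v _| B) + (v ^ B).
Vector part <vB>_1:
  e1: -v2*b12 - v3*b13 = -(-3)*(4) - (1)*(4) = 8
  e2: v1*b12 - v3*b23 = (-1)*(4) - (1)*(-2) = -2
  e3: v1*b13 + v2*b23 = (-1)*(4) + (-3)*(-2) = 2
Trivector part <vB>_3:
  e123: v1*b23 - v2*b13 + v3*b12 = (-1)*(-2) - (-3)*(4) + (1)*(4) = 18
vB = 8*e1 - 2*e2 + 2*e3 + 18*e123


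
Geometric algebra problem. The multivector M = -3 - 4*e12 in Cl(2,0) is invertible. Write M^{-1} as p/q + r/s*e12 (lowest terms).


M = -3 - 4*e12, where e12^2 = -1.
Since M commutes with its reverse ~M = a - b*e12, M * ~M = a^2 - b^2*e12^2 = a^2 + b^2.
So M^{-1} = ~M / (a^2 + b^2) = (a - b*e12)/(a^2 + b^2).
a^2 + b^2 = 9 + 16 = 25
Scalar part = -3/25 = -3/25
Bivector coeff = 4/25 = 4/25
M^{-1} = -3/25 + 4/25*e12


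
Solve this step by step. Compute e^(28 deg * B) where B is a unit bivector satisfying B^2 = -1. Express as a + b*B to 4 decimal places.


For a unit bivector B with B^2 = -1, the exponential series gives
e^(theta*B) = cos(theta) + sin(theta)*B (the GA analogue of Euler's formula).
theta = 28 degrees = 0.488692 rad
cos(28 deg) = 0.8829
sin(28 deg) = 0.4695
exp(theta*B) = 0.8829 + 0.4695*B


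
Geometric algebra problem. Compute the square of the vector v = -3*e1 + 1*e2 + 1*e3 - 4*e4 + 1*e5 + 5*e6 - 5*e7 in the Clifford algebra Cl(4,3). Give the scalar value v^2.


v^2 = sum of c_i^2 * e_i^2
Positive signature terms (e_i^2 = +1): (-3)^2 + 1^2 + 1^2 + (-4)^2 = 27
Negative signature terms (e_j^2 = -1): 1^2 + 5^2 + (-5)^2 = 51
v^2 = 27 - 51 = -24


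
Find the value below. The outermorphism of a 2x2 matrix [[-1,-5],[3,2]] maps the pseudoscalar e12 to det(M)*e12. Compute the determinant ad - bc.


The outermorphism of a linear map f sends e1^e2 to f(e1)^f(e2).
f(e1) = -1*e1 + 3*e2
f(e2) = -5*e1 + 2*e2
f(e1) ^ f(e2) = (-1*e1 + 3*e2) ^ (-5*e1 + 2*e2)
= (-1)*2*e12 + 3*(-5)*e21
= (-2 - (-15))*e12
= 13*e12
Coefficient = 13


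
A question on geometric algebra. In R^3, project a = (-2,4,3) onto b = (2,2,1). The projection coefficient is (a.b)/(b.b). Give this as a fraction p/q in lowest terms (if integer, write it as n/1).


Projection coefficient = (a . b) / (b . b)
a . b = (-2)*2 + 4*2 + 3*1
= -4 + 8 + 3 = 7
b . b = 2^2 + 2^2 + 1^2
= 4 + 4 + 1 = 9
Coefficient = 7/9
In lowest terms: 7/9


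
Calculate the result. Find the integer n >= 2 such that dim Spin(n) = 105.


dim Spin(n) = dim so(n) = n(n-1)/2.
Solve n(n-1)/2 = 105, i.e. n^2 - n - 210 = 0.
Discriminant = 1 + 8*105 = 841
n = (1 + sqrt(841))/2 = (1 + 29)/2 = 15


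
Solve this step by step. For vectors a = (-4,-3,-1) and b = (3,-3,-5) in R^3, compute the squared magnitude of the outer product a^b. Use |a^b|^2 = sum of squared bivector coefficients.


a wedge b = (a1*b2 - a2*b1)*e12 + (a1*b3 - a3*b1)*e13 + (a2*b3 - a3*b2)*e23
e12 coeff: (-4)*(-3) - (-3)*3 = 12 - (-9) = 21
e13 coeff: (-4)*(-5) - (-1)*3 = 20 - (-3) = 23
e23 coeff: (-3)*(-5) - (-1)*(-3) = 15 - 3 = 12
|a wedge b|^2 = 21^2 + 23^2 + 12^2
= 441 + 529 + 144
= 1114


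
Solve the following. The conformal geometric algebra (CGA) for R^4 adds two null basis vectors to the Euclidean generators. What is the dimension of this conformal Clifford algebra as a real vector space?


The conformal model of R^4 uses Cl(5,1): the 4 Euclidean generators plus two extra orthogonal generators e+ (e+^2 = +1) and e- (e-^2 = -1), from which the null vectors e0, einf are built.
Number of generators m = 4 + 2 = 6.
dim Cl(p,q) = 2^m = 2^6 = 64


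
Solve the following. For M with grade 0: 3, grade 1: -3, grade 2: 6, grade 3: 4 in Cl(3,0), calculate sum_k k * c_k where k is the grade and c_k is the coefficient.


Grade-weighted sum = sum of grade_k * coefficient_k
0*3 = 0
1*(-3) = -3
2*6 = 12
3*4 = 12
Total = 0 + (-3) + 12 + 12 = 21


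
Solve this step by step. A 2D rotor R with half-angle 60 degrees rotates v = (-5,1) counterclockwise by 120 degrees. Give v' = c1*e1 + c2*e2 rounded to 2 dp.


Rotor R = cos(60deg) - sin(60deg)*e12
Rotation angle theta = 2 * 60 = 120 degrees
v' = R*v*~R rotates v by theta.
cos(120deg) = -0.5000, sin(120deg) = 0.8660
v'_1 = -5*cos(120deg) - 1*sin(120deg)
= -5*(-0.5000) - 1*0.8660
= 1.63
v'_2 = -5*sin(120deg) + 1*cos(120deg)
= -5*0.8660 + 1*(-0.5000)
= -4.83
v' = 1.63*e1 - 4.83*e2


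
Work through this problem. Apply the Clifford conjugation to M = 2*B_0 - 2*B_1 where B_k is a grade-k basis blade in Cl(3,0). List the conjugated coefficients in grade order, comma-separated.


Clifford conjugate sign for grade k: (-1)^(k(k+1)/2)
Grade 0: (-1)^(0*1/2) = (-1)^0 = 1, coeff 2 -> 2
Grade 1: (-1)^(1*2/2) = (-1)^1 = -1, coeff -2 -> 2
Conjugated coefficients: 2, 2


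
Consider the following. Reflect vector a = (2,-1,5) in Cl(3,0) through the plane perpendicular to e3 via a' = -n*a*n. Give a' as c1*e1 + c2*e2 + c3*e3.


Reflection formula: a' = -n*a*n, with n = e3 (unit vector, n^2 = 1).
For reflection through hyperplane perp to e3:
The component along e3 flips sign, others stay.
a = (2, -1, 5)
a' = (2, -1, -5)
a' = 2*e1 - 1*e2 - 5*e3


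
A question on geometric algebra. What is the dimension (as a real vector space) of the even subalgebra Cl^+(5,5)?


Even subalgebra dimension = 2^(n-1)
n = 5 + 5 = 10
2^(10 - 1) = 2^9 = 512
Verification: sum of C(10,k) for even k = 1 + 45 + 210 + 210 + 45 + 1 = 512
Result = 512


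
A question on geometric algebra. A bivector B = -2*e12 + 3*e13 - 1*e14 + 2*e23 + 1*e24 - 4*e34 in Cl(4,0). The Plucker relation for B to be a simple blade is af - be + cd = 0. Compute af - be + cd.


Plucker relation: af - be + cd
a*f = (-2)*(-4) = 8
b*e = 3*1 = 3
c*d = (-1)*2 = -2
af - be + cd = 8 - 3 + (-2)
= 3


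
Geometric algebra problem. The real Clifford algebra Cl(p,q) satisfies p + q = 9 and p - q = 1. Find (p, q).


We need p + q = 9 and p - q = 1.
Adding: 2p = 9 + 1 = 10, so p = 5.
Then q = 9 - 5 = 4.
(p, q) = (5, 4)


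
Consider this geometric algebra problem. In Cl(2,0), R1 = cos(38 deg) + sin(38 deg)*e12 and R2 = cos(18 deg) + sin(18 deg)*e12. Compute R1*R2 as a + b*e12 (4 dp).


Same-plane rotors commute and their half-angles add:
R1*R2 = cos(a1 + a2) + sin(a1 + a2)*e12.
a1 + a2 = 38 + 18 = 56 deg
cos(56 deg) = 0.5592
sin(56 deg) = 0.8290
R1*R2 = 0.5592 + 0.8290*e12


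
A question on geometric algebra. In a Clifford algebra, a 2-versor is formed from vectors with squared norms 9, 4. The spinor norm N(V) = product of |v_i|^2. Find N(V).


Spinor norm N(V) = |v1|^2 * |v2|^2 * ... * |v2|^2
= 9 * 4
Running product: 9, 36
N(V) = 36


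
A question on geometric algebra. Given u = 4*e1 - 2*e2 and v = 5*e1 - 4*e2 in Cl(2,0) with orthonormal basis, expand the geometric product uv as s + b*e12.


Expand: (4*e1 - 2*e2)(5*e1 - 4*e2)
= 4*5*e1e1 + 4*(-4)*e1e2 + (-2)*5*e2e1 + (-2)*(-4)*e2e2
Using e1^2 = e2^2 = 1, e2e1 = -e1e2:
Scalar part s = 4*5 + (-2)*(-4) = 20 + 8 = 28
Bivector part b = 4*(-4) - (-2)*5 = -16 - (-10) = -6
uv = 28 - 6*e12


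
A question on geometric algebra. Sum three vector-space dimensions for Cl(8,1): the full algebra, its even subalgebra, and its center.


n = 8 + 1 = 9
Total dim = 2^9 = 512
Even subalgebra dim = 2^8 = 256
n is odd, so center dim = 2
Sum = 512 + 256 + 2 = 770


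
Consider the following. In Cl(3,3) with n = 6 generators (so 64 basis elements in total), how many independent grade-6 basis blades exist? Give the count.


Number of grade-k basis blades in Cl(p,q) with n = p + q is C(n, k).
n = 3 + 3 = 6
C(6, 6) = 6! / (6! * 0!)
= 720 / (720 * 1)
= 1


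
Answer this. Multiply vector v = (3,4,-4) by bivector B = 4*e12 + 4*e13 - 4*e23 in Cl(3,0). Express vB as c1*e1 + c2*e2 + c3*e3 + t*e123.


vB has grade-1 (vector) and grade-3 (trivector) parts: vB = (v _| B) + (v ^ B).
Vector part <vB>_1:
  e1: -v2*b12 - v3*b13 = -(4)*(4) - (-4)*(4) = 0
  e2: v1*b12 - v3*b23 = (3)*(4) - (-4)*(-4) = -4
  e3: v1*b13 + v2*b23 = (3)*(4) + (4)*(-4) = -4
Trivector part <vB>_3:
  e123: v1*b23 - v2*b13 + v3*b12 = (3)*(-4) - (4)*(4) + (-4)*(4) = -44
vB = 0*e1 - 4*e2 - 4*e3 - 44*e123


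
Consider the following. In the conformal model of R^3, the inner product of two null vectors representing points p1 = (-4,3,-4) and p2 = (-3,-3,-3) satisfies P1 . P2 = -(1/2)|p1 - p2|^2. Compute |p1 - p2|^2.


p1 - p2 = (-1, 6, -1)
|p1 - p2|^2 = (-1)^2 + 6^2 + (-1)^2
= 1 + 36 + 1
= 38


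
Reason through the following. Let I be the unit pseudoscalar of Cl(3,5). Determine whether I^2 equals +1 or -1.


The pseudoscalar I = e1...e_n (product of all n generators) of Cl(p,q) satisfies I^2 = (-1)^(q + n(n-1)/2).
p = 3, q = 5, n = p + q = 8
n(n-1)/2 = 8 * 7 / 2 = 28
Exponent = q + n(n-1)/2 = 5 + 28 = 33
I^2 = (-1)^33 = -1


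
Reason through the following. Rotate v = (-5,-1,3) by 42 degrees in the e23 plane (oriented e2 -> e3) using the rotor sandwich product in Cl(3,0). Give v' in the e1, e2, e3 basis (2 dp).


Rotor R = cos(21deg) - sin(21deg)*e23
Rotation angle theta = 2 * 21 = 42 degrees in the e23 plane (e2 -> e3).
The component perpendicular to the plane (e1) is invariant: v'_1 = v1 = -5.00
cos(42deg) = 0.7431, sin(42deg) = 0.6691
v'_2 = v2*cos(theta) - v3*sin(theta) = -1*0.7431 - 3*0.6691 = -2.75
v'_3 = v2*sin(theta) + v3*cos(theta) = -1*0.6691 + 3*0.7431 = 1.56
v' = -5.00*e1 - 2.75*e2 + 1.56*e3


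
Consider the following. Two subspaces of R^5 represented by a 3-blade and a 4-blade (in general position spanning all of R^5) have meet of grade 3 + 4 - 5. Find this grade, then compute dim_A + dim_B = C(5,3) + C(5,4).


Meet grade = grade(A) + grade(B) - n
= 3 + 4 - 5 = 2
C(5,3) = 10
C(5,4) = 5
dim_A + dim_B = 10 + 5 = 15


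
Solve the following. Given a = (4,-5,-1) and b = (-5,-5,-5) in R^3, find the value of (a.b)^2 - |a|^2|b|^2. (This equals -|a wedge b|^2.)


a . b = 4*(-5) + (-5)*(-5) + (-1)*(-5)
= -20 + 25 + 5 = 10
|a|^2 = 4^2 + (-5)^2 + (-1)^2 = 42
|b|^2 = (-5)^2 + (-5)^2 + (-5)^2 = 75
(a.b)^2 = 10^2 = 100
|a|^2 * |b|^2 = 42 * 75 = 3150
Result = 100 - 3150 = -3050


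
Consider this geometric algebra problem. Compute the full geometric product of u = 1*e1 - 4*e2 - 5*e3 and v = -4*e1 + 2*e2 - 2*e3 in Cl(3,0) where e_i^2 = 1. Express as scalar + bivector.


In Cl(3,0): e_i^2 = 1, e_ie_j = -e_je_i for i != j.
Scalar part = u . v = 1*(-4) + (-4)*2 + (-5)*(-2)
= -4 + (-8) + 10 = -2
e12 coeff = 1*2 - (-4)*(-4) = 2 - 16 = -14
e13 coeff = 1*(-2) - (-5)*(-4) = -2 - 20 = -22
e23 coeff = (-4)*(-2) - (-5)*2 = 8 - (-10) = 18
uv = -2 - 14*e12 - 22*e13 + 18*e23


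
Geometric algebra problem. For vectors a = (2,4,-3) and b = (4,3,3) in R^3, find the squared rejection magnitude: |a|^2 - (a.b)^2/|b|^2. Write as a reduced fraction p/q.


|a|^2 = 2^2 + 4^2 + (-3)^2 = 29
|b|^2 = 4^2 + 3^2 + 3^2 = 34
a . b = 2*4 + 4*3 + (-3)*3 = 11
(a.b)^2 = 11^2 = 121
|rej|^2 = 29 - 121/34
= (986 - 121)/34
= 865/34
In lowest terms: 865/34


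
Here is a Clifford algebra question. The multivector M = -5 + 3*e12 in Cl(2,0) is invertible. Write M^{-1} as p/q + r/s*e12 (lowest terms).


M = -5 + 3*e12, where e12^2 = -1.
Since M commutes with its reverse ~M = a - b*e12, M * ~M = a^2 - b^2*e12^2 = a^2 + b^2.
So M^{-1} = ~M / (a^2 + b^2) = (a - b*e12)/(a^2 + b^2).
a^2 + b^2 = 25 + 9 = 34
Scalar part = -5/34 = -5/34
Bivector coeff = -3/34 = -3/34
M^{-1} = -5/34 - 3/34*e12


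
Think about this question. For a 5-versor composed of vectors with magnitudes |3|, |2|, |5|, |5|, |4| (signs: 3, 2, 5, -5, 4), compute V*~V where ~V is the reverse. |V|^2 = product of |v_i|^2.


Each vector v_i has |v_i|^2 = s_i^2
Squared scales: 3^2 = 9, 2^2 = 4, 5^2 = 25, (-5)^2 = 25, 4^2 = 16
|V|^2 = 9 * 4 * 25 * 25 * 16
= 360000


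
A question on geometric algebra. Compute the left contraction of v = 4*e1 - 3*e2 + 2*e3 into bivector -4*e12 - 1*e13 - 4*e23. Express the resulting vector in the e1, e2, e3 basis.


Left contraction v _| B = <vB>_1 (grade-1 part of the geometric product vB).
Using e1_|e12 = e2, e2_|e12 = -e1, e1_|e13 = e3, e3_|e13 = -e1, e2_|e23 = e3, e3_|e23 = -e2:
e1 coeff: -v2*b12 - v3*b13 = -(-3)*(-4) - (2)*(-1) = -10
e2 coeff: v1*b12 - v3*b23 = (4)*(-4) - (2)*(-4) = -8
e3 coeff: v1*b13 + v2*b23 = (4)*(-1) + (-3)*(-4) = 8
v _| B = -10*e1 - 8*e2 + 8*e3


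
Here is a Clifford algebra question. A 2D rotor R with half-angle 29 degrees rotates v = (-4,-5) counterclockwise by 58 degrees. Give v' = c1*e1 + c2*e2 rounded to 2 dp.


Rotor R = cos(29deg) - sin(29deg)*e12
Rotation angle theta = 2 * 29 = 58 degrees
v' = R*v*~R rotates v by theta.
cos(58deg) = 0.5299, sin(58deg) = 0.8480
v'_1 = -4*cos(58deg) - (-5)*sin(58deg)
= -4*0.5299 - (-5)*0.8480
= 2.12
v'_2 = -4*sin(58deg) + (-5)*cos(58deg)
= -4*0.8480 + (-5)*0.5299
= -6.04
v' = 2.12*e1 - 6.04*e2


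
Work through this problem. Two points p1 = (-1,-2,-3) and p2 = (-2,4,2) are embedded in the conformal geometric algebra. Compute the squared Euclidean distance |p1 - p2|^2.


p1 - p2 = (1, -6, -5)
|p1 - p2|^2 = 1^2 + (-6)^2 + (-5)^2
= 1 + 36 + 25
= 62


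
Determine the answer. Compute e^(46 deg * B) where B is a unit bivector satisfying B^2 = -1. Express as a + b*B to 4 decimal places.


For a unit bivector B with B^2 = -1, the exponential series gives
e^(theta*B) = cos(theta) + sin(theta)*B (the GA analogue of Euler's formula).
theta = 46 degrees = 0.802851 rad
cos(46 deg) = 0.6947
sin(46 deg) = 0.7193
exp(theta*B) = 0.6947 + 0.7193*B


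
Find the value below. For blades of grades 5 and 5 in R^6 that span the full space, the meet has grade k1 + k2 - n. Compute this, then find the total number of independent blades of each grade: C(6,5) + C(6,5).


Meet grade = grade(A) + grade(B) - n
= 5 + 5 - 6 = 4
C(6,5) = 6
C(6,5) = 6
dim_A + dim_B = 6 + 6 = 12


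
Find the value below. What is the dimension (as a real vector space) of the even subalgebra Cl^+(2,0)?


Even subalgebra dimension = 2^(n-1)
n = 2 + 0 = 2
2^(2 - 1) = 2^1 = 2
Verification: sum of C(2,k) for even k = 1 + 1 = 2
Result = 2


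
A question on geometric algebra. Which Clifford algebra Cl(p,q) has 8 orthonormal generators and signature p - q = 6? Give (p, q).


We need p + q = 8 and p - q = 6.
Adding: 2p = 8 + 6 = 14, so p = 7.
Then q = 8 - 7 = 1.
(p, q) = (7, 1)


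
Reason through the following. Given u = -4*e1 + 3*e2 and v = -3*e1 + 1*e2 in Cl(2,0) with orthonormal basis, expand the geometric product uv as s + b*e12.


Expand: (-4*e1 + 3*e2)(-3*e1 + 1*e2)
= (-4)*(-3)*e1e1 + (-4)*1*e1e2 + 3*(-3)*e2e1 + 3*1*e2e2
Using e1^2 = e2^2 = 1, e2e1 = -e1e2:
Scalar part s = (-4)*(-3) + 3*1 = 12 + 3 = 15
Bivector part b = (-4)*1 - 3*(-3) = -4 - (-9) = 5
uv = 15 + 5*e12
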